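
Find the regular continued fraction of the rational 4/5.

Run the Euclidean algorithm on 4 and 5; the successive quotients are the partial quotients a_0, a_1, ... (each step inverts the fractional part left over by the previous one):
  4 = 0*5 + 4, so a_0 = 0.
  5 = 1*4 + 1, so a_1 = 1.
  4 = 4*1 + 0, so a_2 = 4.
The remainder reaches 0 after 3 divisions, so the expansion has 3 partial quotients, read off in order.

[0; 1, 4]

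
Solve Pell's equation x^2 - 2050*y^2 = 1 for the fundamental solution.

First expand sqrt(2050) as a continued fraction. With x_i = (sqrt(2050) + m_i)/d_i and (m_0, d_0) = (0, 1): a_0 = floor(sqrt(2050)) = 45, since 45^2 = 2025 <= 2050 < 2116 = 46^2.
Iterate m_{i+1} = d_i*a_i - m_i, d_{i+1} = (2050 - m_{i+1}^2)/d_i, a_{i+1} = floor((a_0 + m_{i+1})/d_{i+1}):
  m_1 = 1*45 - 0 = 45, d_1 = (2050 - 45^2)/1 = 25/1 = 25, a_1 = floor((45 + 45)/25) = 3.
  m_2 = 25*3 - 45 = 30, d_2 = (2050 - 30^2)/25 = 1150/25 = 46, a_2 = floor((45 + 30)/46) = 1.
  m_3 = 46*1 - 30 = 16, d_3 = (2050 - 16^2)/46 = 1794/46 = 39, a_3 = floor((45 + 16)/39) = 1.
  m_4 = 39*1 - 16 = 23, d_4 = (2050 - 23^2)/39 = 1521/39 = 39, a_4 = floor((45 + 23)/39) = 1.
  m_5 = 39*1 - 23 = 16, d_5 = (2050 - 16^2)/39 = 1794/39 = 46, a_5 = floor((45 + 16)/46) = 1.
  m_6 = 46*1 - 16 = 30, d_6 = (2050 - 30^2)/46 = 1150/46 = 25, a_6 = floor((45 + 30)/25) = 3.
  m_7 = 25*3 - 30 = 45, d_7 = (2050 - 45^2)/25 = 25/25 = 1, a_7 = floor((45 + 45)/1) = 90.
  m_8 = 1*90 - 45 = 45, d_8 = (2050 - 45^2)/1 = 25/1 = 25: (m_8, d_8) = (m_1, d_1) = (45, 25), so from here the quotients repeat a_1, ..., a_7; the period length is 7.
So sqrt(2050) = [45; (3, 1, 1, 1, 1, 3, 90)] with period length k = 7.
k is odd, so (p_{k-1}, q_{k-1}) only solves x^2 - 2050y^2 = -1 and the fundamental solution of x^2 - 2050y^2 = 1 is (p_{2k-1}, q_{2k-1}) = (p_13, q_13); compute convergents through index 13, running through the period twice.
Convergents (p_i = a_i*p_{i-1} + p_{i-2}, q_i = a_i*q_{i-1} + q_{i-2} with p_{-2}=0, p_{-1}=1, q_{-2}=1, q_{-1}=0):
  i=0: a_0=45, p_0 = 45*1 + 0 = 45, q_0 = 45*0 + 1 = 1.
  i=1: a_1=3, p_1 = 3*45 + 1 = 136, q_1 = 3*1 + 0 = 3.
  i=2: a_2=1, p_2 = 1*136 + 45 = 181, q_2 = 1*3 + 1 = 4.
  i=3: a_3=1, p_3 = 1*181 + 136 = 317, q_3 = 1*4 + 3 = 7.
  i=4: a_4=1, p_4 = 1*317 + 181 = 498, q_4 = 1*7 + 4 = 11.
  i=5: a_5=1, p_5 = 1*498 + 317 = 815, q_5 = 1*11 + 7 = 18.
  i=6: a_6=3, p_6 = 3*815 + 498 = 2943, q_6 = 3*18 + 11 = 65.
  i=7: a_7=90, p_7 = 90*2943 + 815 = 265685, q_7 = 90*65 + 18 = 5868.
  i=8: a_8=3, p_8 = 3*265685 + 2943 = 799998, q_8 = 3*5868 + 65 = 17669.
  i=9: a_9=1, p_9 = 1*799998 + 265685 = 1065683, q_9 = 1*17669 + 5868 = 23537.
  i=10: a_10=1, p_10 = 1*1065683 + 799998 = 1865681, q_10 = 1*23537 + 17669 = 41206.
  i=11: a_11=1, p_11 = 1*1865681 + 1065683 = 2931364, q_11 = 1*41206 + 23537 = 64743.
  i=12: a_12=1, p_12 = 1*2931364 + 1865681 = 4797045, q_12 = 1*64743 + 41206 = 105949.
  i=13: a_13=3, p_13 = 3*4797045 + 2931364 = 17322499, q_13 = 3*105949 + 64743 = 382590.
Indeed p_6^2 - 2050*q_6^2 = 8661249 - 8661250 = -1, not +1.
Check: 17322499^2 - 2050*382590^2 = 300068971605001 - 300068971605000 = 1, so (x, y) = (17322499, 382590) solves the equation, and by the theorem it is the least positive solution.

(x, y) = (17322499, 382590)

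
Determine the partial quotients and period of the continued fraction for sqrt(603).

[24; (1, 1, 3, 1, 23, 1, 3, 1, 1, 48)]

Write x_i = (sqrt(603) + m_i)/d_i with (m_0, d_0) = (0, 1). a_0 = floor(sqrt(603)) = 24, since 24^2 = 576 <= 603 < 625 = 25^2.
Iterate m_{i+1} = d_i*a_i - m_i, d_{i+1} = (603 - m_{i+1}^2)/d_i, a_{i+1} = floor((a_0 + m_{i+1})/d_{i+1}):
  m_1 = 1*24 - 0 = 24, d_1 = (603 - 24^2)/1 = 27/1 = 27, a_1 = floor((24 + 24)/27) = 1.
  m_2 = 27*1 - 24 = 3, d_2 = (603 - 3^2)/27 = 594/27 = 22, a_2 = floor((24 + 3)/22) = 1.
  m_3 = 22*1 - 3 = 19, d_3 = (603 - 19^2)/22 = 242/22 = 11, a_3 = floor((24 + 19)/11) = 3.
  m_4 = 11*3 - 19 = 14, d_4 = (603 - 14^2)/11 = 407/11 = 37, a_4 = floor((24 + 14)/37) = 1.
  m_5 = 37*1 - 14 = 23, d_5 = (603 - 23^2)/37 = 74/37 = 2, a_5 = floor((24 + 23)/2) = 23.
  m_6 = 2*23 - 23 = 23, d_6 = (603 - 23^2)/2 = 74/2 = 37, a_6 = floor((24 + 23)/37) = 1.
  m_7 = 37*1 - 23 = 14, d_7 = (603 - 14^2)/37 = 407/37 = 11, a_7 = floor((24 + 14)/11) = 3.
  m_8 = 11*3 - 14 = 19, d_8 = (603 - 19^2)/11 = 242/11 = 22, a_8 = floor((24 + 19)/22) = 1.
  m_9 = 22*1 - 19 = 3, d_9 = (603 - 3^2)/22 = 594/22 = 27, a_9 = floor((24 + 3)/27) = 1.
  m_10 = 27*1 - 3 = 24, d_10 = (603 - 24^2)/27 = 27/27 = 1, a_10 = floor((24 + 24)/1) = 48.
  m_11 = 1*48 - 24 = 24, d_11 = (603 - 24^2)/1 = 27/1 = 27: (m_11, d_11) = (m_1, d_1) = (24, 27), so from here the quotients repeat a_1, ..., a_10; the period length is 10.
Hence the expansion of sqrt(603) is a_0 = 24 followed by the repeating block 1, 1, 3, 1, 23, 1, 3, 1, 1, 48 (period 10).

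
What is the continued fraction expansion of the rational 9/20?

Run the Euclidean algorithm on 9 and 20; the successive quotients are the partial quotients a_0, a_1, ... (each step inverts the fractional part left over by the previous one):
  9 = 0*20 + 9, so a_0 = 0.
  20 = 2*9 + 2, so a_1 = 2.
  9 = 4*2 + 1, so a_2 = 4.
  2 = 2*1 + 0, so a_3 = 2.
The remainder reaches 0 after 4 divisions, so the expansion has 4 partial quotients, read off in order.

[0; 2, 4, 2]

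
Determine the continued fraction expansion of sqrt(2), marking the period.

[1; (2)]

Write x_i = (sqrt(2) + m_i)/d_i with (m_0, d_0) = (0, 1). a_0 = floor(sqrt(2)) = 1, since 1^2 = 1 <= 2 < 4 = 2^2.
Iterate m_{i+1} = d_i*a_i - m_i, d_{i+1} = (2 - m_{i+1}^2)/d_i, a_{i+1} = floor((a_0 + m_{i+1})/d_{i+1}):
  m_1 = 1*1 - 0 = 1, d_1 = (2 - 1^2)/1 = 1/1 = 1, a_1 = floor((1 + 1)/1) = 2.
  m_2 = 1*2 - 1 = 1, d_2 = (2 - 1^2)/1 = 1/1 = 1: (m_2, d_2) = (m_1, d_1) = (1, 1), so from here the quotient a_1 repeats; the period length is 1.
Hence the expansion of sqrt(2) is a_0 = 1 followed by the repeating block 2 (period 1).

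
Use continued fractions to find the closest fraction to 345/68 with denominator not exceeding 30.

137/27

Expand x = 345/68 as a continued fraction with the Euclidean algorithm:
  345 = 5*68 + 5, so a_0 = 5.
  68 = 13*5 + 3, so a_1 = 13.
  5 = 1*3 + 2, so a_2 = 1.
  3 = 1*2 + 1, so a_3 = 1.
  2 = 2*1 + 0, so a_4 = 2.
so x = [5; 13, 1, 1, 2].
Convergents (p_i = a_i*p_{i-1} + p_{i-2}, q_i = a_i*q_{i-1} + q_{i-2} with p_{-2}=0, p_{-1}=1, q_{-2}=1, q_{-1}=0), until the denominator exceeds 30:
  i=0: a_0=5, p_0 = 5*1 + 0 = 5, q_0 = 5*0 + 1 = 1.
  i=1: a_1=13, p_1 = 13*5 + 1 = 66, q_1 = 13*1 + 0 = 13.
  i=2: a_2=1, p_2 = 1*66 + 5 = 71, q_2 = 1*13 + 1 = 14.
  i=3: a_3=1, p_3 = 1*71 + 66 = 137, q_3 = 1*14 + 13 = 27.
  i=4: a_4=2, p_4 = 2*137 + 71 = 345, q_4 = 2*27 + 14 = 68.
q_4 = 68 > 30, so the last convergent with denominator <= 30 is p_3/q_3 = 137/27.
The closest fraction with denominator <= 30 is either p_3/q_3 or the intermediate fraction (k*p_3 + p_2)/(k*q_3 + q_2) with the largest k >= 1 whose denominator stays <= 30; these approach x as k grows, and every other convergent or intermediate fraction in range is farther away.
Largest k: floor((30 - q_2)/q_3) = floor((30 - 14)/27) = 0.
Since k = 0, no intermediate fraction beyond p_3/q_3 has denominator <= 30, so the convergent 137/27 is the closest (its error is |345*27 - 137*68|/(68*27) = 1/1836).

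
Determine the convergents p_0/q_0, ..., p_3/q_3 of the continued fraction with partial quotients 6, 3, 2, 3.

6/1, 19/3, 44/7, 151/24

Using the convergent recurrence p_i = a_i*p_{i-1} + p_{i-2}, q_i = a_i*q_{i-1} + q_{i-2} with p_{-2}=0, p_{-1}=1, q_{-2}=1, q_{-1}=0:
  i=0: a_0=6, p_0 = 6*1 + 0 = 6, q_0 = 6*0 + 1 = 1.
  i=1: a_1=3, p_1 = 3*6 + 1 = 19, q_1 = 3*1 + 0 = 3.
  i=2: a_2=2, p_2 = 2*19 + 6 = 44, q_2 = 2*3 + 1 = 7.
  i=3: a_3=3, p_3 = 3*44 + 19 = 151, q_3 = 3*7 + 3 = 24.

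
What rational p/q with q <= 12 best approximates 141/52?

Expand x = 141/52 as a continued fraction with the Euclidean algorithm:
  141 = 2*52 + 37, so a_0 = 2.
  52 = 1*37 + 15, so a_1 = 1.
  37 = 2*15 + 7, so a_2 = 2.
  15 = 2*7 + 1, so a_3 = 2.
  7 = 7*1 + 0, so a_4 = 7.
so x = [2; 1, 2, 2, 7].
Convergents (p_i = a_i*p_{i-1} + p_{i-2}, q_i = a_i*q_{i-1} + q_{i-2} with p_{-2}=0, p_{-1}=1, q_{-2}=1, q_{-1}=0), until the denominator exceeds 12:
  i=0: a_0=2, p_0 = 2*1 + 0 = 2, q_0 = 2*0 + 1 = 1.
  i=1: a_1=1, p_1 = 1*2 + 1 = 3, q_1 = 1*1 + 0 = 1.
  i=2: a_2=2, p_2 = 2*3 + 2 = 8, q_2 = 2*1 + 1 = 3.
  i=3: a_3=2, p_3 = 2*8 + 3 = 19, q_3 = 2*3 + 1 = 7.
  i=4: a_4=7, p_4 = 7*19 + 8 = 141, q_4 = 7*7 + 3 = 52.
q_4 = 52 > 12, so the last convergent with denominator <= 12 is p_3/q_3 = 19/7.
The closest fraction with denominator <= 12 is either p_3/q_3 or the intermediate fraction (k*p_3 + p_2)/(k*q_3 + q_2) with the largest k >= 1 whose denominator stays <= 12; these approach x as k grows, and every other convergent or intermediate fraction in range is farther away.
Largest k: floor((12 - q_2)/q_3) = floor((12 - 3)/7) = 1.
That gives (1*19 + 8)/(1*7 + 3) = 27/10.
Compare the errors: |x - 19/7| = |141*7 - 19*52|/(52*7) = 1/364, and |x - 27/10| = |141*10 - 27*52|/(52*10) = 6/520.
Cross-multiplying, 1*520 = 520 < 2184 = 6*364, so 1/364 is smaller: the convergent 19/7 is closer to x than 27/10.

19/7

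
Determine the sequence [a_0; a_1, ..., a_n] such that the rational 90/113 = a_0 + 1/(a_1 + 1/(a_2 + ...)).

[0; 1, 3, 1, 10, 2]

Run the Euclidean algorithm on 90 and 113; the successive quotients are the partial quotients a_0, a_1, ... (each step inverts the fractional part left over by the previous one):
  90 = 0*113 + 90, so a_0 = 0.
  113 = 1*90 + 23, so a_1 = 1.
  90 = 3*23 + 21, so a_2 = 3.
  23 = 1*21 + 2, so a_3 = 1.
  21 = 10*2 + 1, so a_4 = 10.
  2 = 2*1 + 0, so a_5 = 2.
The remainder reaches 0 after 6 divisions, so the expansion has 6 partial quotients, read off in order.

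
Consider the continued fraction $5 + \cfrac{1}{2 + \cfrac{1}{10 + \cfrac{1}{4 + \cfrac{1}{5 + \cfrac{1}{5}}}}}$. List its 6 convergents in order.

5/1, 11/2, 115/21, 471/86, 2470/451, 12821/2341

Using the convergent recurrence p_i = a_i*p_{i-1} + p_{i-2}, q_i = a_i*q_{i-1} + q_{i-2} with p_{-2}=0, p_{-1}=1, q_{-2}=1, q_{-1}=0:
  i=0: a_0=5, p_0 = 5*1 + 0 = 5, q_0 = 5*0 + 1 = 1.
  i=1: a_1=2, p_1 = 2*5 + 1 = 11, q_1 = 2*1 + 0 = 2.
  i=2: a_2=10, p_2 = 10*11 + 5 = 115, q_2 = 10*2 + 1 = 21.
  i=3: a_3=4, p_3 = 4*115 + 11 = 471, q_3 = 4*21 + 2 = 86.
  i=4: a_4=5, p_4 = 5*471 + 115 = 2470, q_4 = 5*86 + 21 = 451.
  i=5: a_5=5, p_5 = 5*2470 + 471 = 12821, q_5 = 5*451 + 86 = 2341.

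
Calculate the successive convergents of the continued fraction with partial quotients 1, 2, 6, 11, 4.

1/1, 3/2, 19/13, 212/145, 867/593

Using the convergent recurrence p_i = a_i*p_{i-1} + p_{i-2}, q_i = a_i*q_{i-1} + q_{i-2} with p_{-2}=0, p_{-1}=1, q_{-2}=1, q_{-1}=0:
  i=0: a_0=1, p_0 = 1*1 + 0 = 1, q_0 = 1*0 + 1 = 1.
  i=1: a_1=2, p_1 = 2*1 + 1 = 3, q_1 = 2*1 + 0 = 2.
  i=2: a_2=6, p_2 = 6*3 + 1 = 19, q_2 = 6*2 + 1 = 13.
  i=3: a_3=11, p_3 = 11*19 + 3 = 212, q_3 = 11*13 + 2 = 145.
  i=4: a_4=4, p_4 = 4*212 + 19 = 867, q_4 = 4*145 + 13 = 593.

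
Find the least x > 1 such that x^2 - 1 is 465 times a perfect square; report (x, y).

(x, y) = (15871, 736)

First expand sqrt(465) as a continued fraction. With x_i = (sqrt(465) + m_i)/d_i and (m_0, d_0) = (0, 1): a_0 = floor(sqrt(465)) = 21, since 21^2 = 441 <= 465 < 484 = 22^2.
Iterate m_{i+1} = d_i*a_i - m_i, d_{i+1} = (465 - m_{i+1}^2)/d_i, a_{i+1} = floor((a_0 + m_{i+1})/d_{i+1}):
  m_1 = 1*21 - 0 = 21, d_1 = (465 - 21^2)/1 = 24/1 = 24, a_1 = floor((21 + 21)/24) = 1.
  m_2 = 24*1 - 21 = 3, d_2 = (465 - 3^2)/24 = 456/24 = 19, a_2 = floor((21 + 3)/19) = 1.
  m_3 = 19*1 - 3 = 16, d_3 = (465 - 16^2)/19 = 209/19 = 11, a_3 = floor((21 + 16)/11) = 3.
  m_4 = 11*3 - 16 = 17, d_4 = (465 - 17^2)/11 = 176/11 = 16, a_4 = floor((21 + 17)/16) = 2.
  m_5 = 16*2 - 17 = 15, d_5 = (465 - 15^2)/16 = 240/16 = 15, a_5 = floor((21 + 15)/15) = 2.
  m_6 = 15*2 - 15 = 15, d_6 = (465 - 15^2)/15 = 240/15 = 16, a_6 = floor((21 + 15)/16) = 2.
  m_7 = 16*2 - 15 = 17, d_7 = (465 - 17^2)/16 = 176/16 = 11, a_7 = floor((21 + 17)/11) = 3.
  m_8 = 11*3 - 17 = 16, d_8 = (465 - 16^2)/11 = 209/11 = 19, a_8 = floor((21 + 16)/19) = 1.
  m_9 = 19*1 - 16 = 3, d_9 = (465 - 3^2)/19 = 456/19 = 24, a_9 = floor((21 + 3)/24) = 1.
  m_10 = 24*1 - 3 = 21, d_10 = (465 - 21^2)/24 = 24/24 = 1, a_10 = floor((21 + 21)/1) = 42.
  m_11 = 1*42 - 21 = 21, d_11 = (465 - 21^2)/1 = 24/1 = 24: (m_11, d_11) = (m_1, d_1) = (21, 24), so from here the quotients repeat a_1, ..., a_10; the period length is 10.
So sqrt(465) = [21; (1, 1, 3, 2, 2, 2, 3, 1, 1, 42)] with period length k = 10.
k is even, so the fundamental solution of x^2 - 465y^2 = 1 is (p_{k-1}, q_{k-1}) = (p_9, q_9); compute convergents through index 9.
Convergents (p_i = a_i*p_{i-1} + p_{i-2}, q_i = a_i*q_{i-1} + q_{i-2} with p_{-2}=0, p_{-1}=1, q_{-2}=1, q_{-1}=0):
  i=0: a_0=21, p_0 = 21*1 + 0 = 21, q_0 = 21*0 + 1 = 1.
  i=1: a_1=1, p_1 = 1*21 + 1 = 22, q_1 = 1*1 + 0 = 1.
  i=2: a_2=1, p_2 = 1*22 + 21 = 43, q_2 = 1*1 + 1 = 2.
  i=3: a_3=3, p_3 = 3*43 + 22 = 151, q_3 = 3*2 + 1 = 7.
  i=4: a_4=2, p_4 = 2*151 + 43 = 345, q_4 = 2*7 + 2 = 16.
  i=5: a_5=2, p_5 = 2*345 + 151 = 841, q_5 = 2*16 + 7 = 39.
  i=6: a_6=2, p_6 = 2*841 + 345 = 2027, q_6 = 2*39 + 16 = 94.
  i=7: a_7=3, p_7 = 3*2027 + 841 = 6922, q_7 = 3*94 + 39 = 321.
  i=8: a_8=1, p_8 = 1*6922 + 2027 = 8949, q_8 = 1*321 + 94 = 415.
  i=9: a_9=1, p_9 = 1*8949 + 6922 = 15871, q_9 = 1*415 + 321 = 736.
Check: 15871^2 - 465*736^2 = 251888641 - 251888640 = 1, so (x, y) = (15871, 736) solves the equation, and by the theorem it is the least positive solution.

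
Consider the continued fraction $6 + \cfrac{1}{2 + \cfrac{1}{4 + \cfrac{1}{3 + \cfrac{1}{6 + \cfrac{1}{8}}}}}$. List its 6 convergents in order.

Using the convergent recurrence p_i = a_i*p_{i-1} + p_{i-2}, q_i = a_i*q_{i-1} + q_{i-2} with p_{-2}=0, p_{-1}=1, q_{-2}=1, q_{-1}=0:
  i=0: a_0=6, p_0 = 6*1 + 0 = 6, q_0 = 6*0 + 1 = 1.
  i=1: a_1=2, p_1 = 2*6 + 1 = 13, q_1 = 2*1 + 0 = 2.
  i=2: a_2=4, p_2 = 4*13 + 6 = 58, q_2 = 4*2 + 1 = 9.
  i=3: a_3=3, p_3 = 3*58 + 13 = 187, q_3 = 3*9 + 2 = 29.
  i=4: a_4=6, p_4 = 6*187 + 58 = 1180, q_4 = 6*29 + 9 = 183.
  i=5: a_5=8, p_5 = 8*1180 + 187 = 9627, q_5 = 8*183 + 29 = 1493.

6/1, 13/2, 58/9, 187/29, 1180/183, 9627/1493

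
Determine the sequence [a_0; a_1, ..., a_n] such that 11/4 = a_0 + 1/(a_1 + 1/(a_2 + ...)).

Run the Euclidean algorithm on 11 and 4; the successive quotients are the partial quotients a_0, a_1, ... (each step inverts the fractional part left over by the previous one):
  11 = 2*4 + 3, so a_0 = 2.
  4 = 1*3 + 1, so a_1 = 1.
  3 = 3*1 + 0, so a_2 = 3.
The remainder reaches 0 after 3 divisions, so the expansion has 3 partial quotients, read off in order.

[2; 1, 3]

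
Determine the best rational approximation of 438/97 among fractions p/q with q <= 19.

86/19

Expand x = 438/97 as a continued fraction with the Euclidean algorithm:
  438 = 4*97 + 50, so a_0 = 4.
  97 = 1*50 + 47, so a_1 = 1.
  50 = 1*47 + 3, so a_2 = 1.
  47 = 15*3 + 2, so a_3 = 15.
  3 = 1*2 + 1, so a_4 = 1.
  2 = 2*1 + 0, so a_5 = 2.
so x = [4; 1, 1, 15, 1, 2].
Convergents (p_i = a_i*p_{i-1} + p_{i-2}, q_i = a_i*q_{i-1} + q_{i-2} with p_{-2}=0, p_{-1}=1, q_{-2}=1, q_{-1}=0), until the denominator exceeds 19:
  i=0: a_0=4, p_0 = 4*1 + 0 = 4, q_0 = 4*0 + 1 = 1.
  i=1: a_1=1, p_1 = 1*4 + 1 = 5, q_1 = 1*1 + 0 = 1.
  i=2: a_2=1, p_2 = 1*5 + 4 = 9, q_2 = 1*1 + 1 = 2.
  i=3: a_3=15, p_3 = 15*9 + 5 = 140, q_3 = 15*2 + 1 = 31.
q_3 = 31 > 19, so the last convergent with denominator <= 19 is p_2/q_2 = 9/2.
The closest fraction with denominator <= 19 is either p_2/q_2 or the intermediate fraction (k*p_2 + p_1)/(k*q_2 + q_1) with the largest k >= 1 whose denominator stays <= 19; these approach x as k grows, and every other convergent or intermediate fraction in range is farther away.
Largest k: floor((19 - q_1)/q_2) = floor((19 - 1)/2) = 9.
That gives (9*9 + 5)/(9*2 + 1) = 86/19.
Compare the errors: |x - 9/2| = |438*2 - 9*97|/(97*2) = 3/194, and |x - 86/19| = |438*19 - 86*97|/(97*19) = 20/1843.
Cross-multiplying, 20*194 = 3880 < 5529 = 3*1843, so 20/1843 is smaller: the intermediate fraction 86/19 is closer to x than 9/2.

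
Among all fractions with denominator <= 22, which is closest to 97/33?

50/17

Expand x = 97/33 as a continued fraction with the Euclidean algorithm:
  97 = 2*33 + 31, so a_0 = 2.
  33 = 1*31 + 2, so a_1 = 1.
  31 = 15*2 + 1, so a_2 = 15.
  2 = 2*1 + 0, so a_3 = 2.
so x = [2; 1, 15, 2].
Convergents (p_i = a_i*p_{i-1} + p_{i-2}, q_i = a_i*q_{i-1} + q_{i-2} with p_{-2}=0, p_{-1}=1, q_{-2}=1, q_{-1}=0), until the denominator exceeds 22:
  i=0: a_0=2, p_0 = 2*1 + 0 = 2, q_0 = 2*0 + 1 = 1.
  i=1: a_1=1, p_1 = 1*2 + 1 = 3, q_1 = 1*1 + 0 = 1.
  i=2: a_2=15, p_2 = 15*3 + 2 = 47, q_2 = 15*1 + 1 = 16.
  i=3: a_3=2, p_3 = 2*47 + 3 = 97, q_3 = 2*16 + 1 = 33.
q_3 = 33 > 22, so the last convergent with denominator <= 22 is p_2/q_2 = 47/16.
The closest fraction with denominator <= 22 is either p_2/q_2 or the intermediate fraction (k*p_2 + p_1)/(k*q_2 + q_1) with the largest k >= 1 whose denominator stays <= 22; these approach x as k grows, and every other convergent or intermediate fraction in range is farther away.
Largest k: floor((22 - q_1)/q_2) = floor((22 - 1)/16) = 1.
That gives (1*47 + 3)/(1*16 + 1) = 50/17.
Compare the errors: |x - 47/16| = |97*16 - 47*33|/(33*16) = 1/528, and |x - 50/17| = |97*17 - 50*33|/(33*17) = 1/561.
Cross-multiplying, 1*528 = 528 < 561 = 1*561, so 1/561 is smaller: the intermediate fraction 50/17 is closer to x than 47/16.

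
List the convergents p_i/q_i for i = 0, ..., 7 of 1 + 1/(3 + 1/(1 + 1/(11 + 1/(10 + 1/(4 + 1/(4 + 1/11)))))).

Using the convergent recurrence p_i = a_i*p_{i-1} + p_{i-2}, q_i = a_i*q_{i-1} + q_{i-2} with p_{-2}=0, p_{-1}=1, q_{-2}=1, q_{-1}=0:
  i=0: a_0=1, p_0 = 1*1 + 0 = 1, q_0 = 1*0 + 1 = 1.
  i=1: a_1=3, p_1 = 3*1 + 1 = 4, q_1 = 3*1 + 0 = 3.
  i=2: a_2=1, p_2 = 1*4 + 1 = 5, q_2 = 1*3 + 1 = 4.
  i=3: a_3=11, p_3 = 11*5 + 4 = 59, q_3 = 11*4 + 3 = 47.
  i=4: a_4=10, p_4 = 10*59 + 5 = 595, q_4 = 10*47 + 4 = 474.
  i=5: a_5=4, p_5 = 4*595 + 59 = 2439, q_5 = 4*474 + 47 = 1943.
  i=6: a_6=4, p_6 = 4*2439 + 595 = 10351, q_6 = 4*1943 + 474 = 8246.
  i=7: a_7=11, p_7 = 11*10351 + 2439 = 116300, q_7 = 11*8246 + 1943 = 92649.

1/1, 4/3, 5/4, 59/47, 595/474, 2439/1943, 10351/8246, 116300/92649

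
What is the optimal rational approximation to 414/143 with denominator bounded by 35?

55/19

Expand x = 414/143 as a continued fraction with the Euclidean algorithm:
  414 = 2*143 + 128, so a_0 = 2.
  143 = 1*128 + 15, so a_1 = 1.
  128 = 8*15 + 8, so a_2 = 8.
  15 = 1*8 + 7, so a_3 = 1.
  8 = 1*7 + 1, so a_4 = 1.
  7 = 7*1 + 0, so a_5 = 7.
so x = [2; 1, 8, 1, 1, 7].
Convergents (p_i = a_i*p_{i-1} + p_{i-2}, q_i = a_i*q_{i-1} + q_{i-2} with p_{-2}=0, p_{-1}=1, q_{-2}=1, q_{-1}=0), until the denominator exceeds 35:
  i=0: a_0=2, p_0 = 2*1 + 0 = 2, q_0 = 2*0 + 1 = 1.
  i=1: a_1=1, p_1 = 1*2 + 1 = 3, q_1 = 1*1 + 0 = 1.
  i=2: a_2=8, p_2 = 8*3 + 2 = 26, q_2 = 8*1 + 1 = 9.
  i=3: a_3=1, p_3 = 1*26 + 3 = 29, q_3 = 1*9 + 1 = 10.
  i=4: a_4=1, p_4 = 1*29 + 26 = 55, q_4 = 1*10 + 9 = 19.
  i=5: a_5=7, p_5 = 7*55 + 29 = 414, q_5 = 7*19 + 10 = 143.
q_5 = 143 > 35, so the last convergent with denominator <= 35 is p_4/q_4 = 55/19.
The closest fraction with denominator <= 35 is either p_4/q_4 or the intermediate fraction (k*p_4 + p_3)/(k*q_4 + q_3) with the largest k >= 1 whose denominator stays <= 35; these approach x as k grows, and every other convergent or intermediate fraction in range is farther away.
Largest k: floor((35 - q_3)/q_4) = floor((35 - 10)/19) = 1.
That gives (1*55 + 29)/(1*19 + 10) = 84/29.
Compare the errors: |x - 55/19| = |414*19 - 55*143|/(143*19) = 1/2717, and |x - 84/29| = |414*29 - 84*143|/(143*29) = 6/4147.
Cross-multiplying, 1*4147 = 4147 < 16302 = 6*2717, so 1/2717 is smaller: the convergent 55/19 is closer to x than 84/29.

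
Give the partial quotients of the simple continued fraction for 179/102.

Run the Euclidean algorithm on 179 and 102; the successive quotients are the partial quotients a_0, a_1, ... (each step inverts the fractional part left over by the previous one):
  179 = 1*102 + 77, so a_0 = 1.
  102 = 1*77 + 25, so a_1 = 1.
  77 = 3*25 + 2, so a_2 = 3.
  25 = 12*2 + 1, so a_3 = 12.
  2 = 2*1 + 0, so a_4 = 2.
The remainder reaches 0 after 5 divisions, so the expansion has 5 partial quotients, read off in order.

[1; 1, 3, 12, 2]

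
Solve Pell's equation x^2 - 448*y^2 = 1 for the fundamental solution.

First expand sqrt(448) as a continued fraction. With x_i = (sqrt(448) + m_i)/d_i and (m_0, d_0) = (0, 1): a_0 = floor(sqrt(448)) = 21, since 21^2 = 441 <= 448 < 484 = 22^2.
Iterate m_{i+1} = d_i*a_i - m_i, d_{i+1} = (448 - m_{i+1}^2)/d_i, a_{i+1} = floor((a_0 + m_{i+1})/d_{i+1}):
  m_1 = 1*21 - 0 = 21, d_1 = (448 - 21^2)/1 = 7/1 = 7, a_1 = floor((21 + 21)/7) = 6.
  m_2 = 7*6 - 21 = 21, d_2 = (448 - 21^2)/7 = 7/7 = 1, a_2 = floor((21 + 21)/1) = 42.
  m_3 = 1*42 - 21 = 21, d_3 = (448 - 21^2)/1 = 7/1 = 7: (m_3, d_3) = (m_1, d_1) = (21, 7), so from here the quotients repeat a_1, a_2; the period length is 2.
So sqrt(448) = [21; (6, 42)] with period length k = 2.
k is even, so the fundamental solution of x^2 - 448y^2 = 1 is (p_{k-1}, q_{k-1}) = (p_1, q_1); compute convergents through index 1.
Convergents (p_i = a_i*p_{i-1} + p_{i-2}, q_i = a_i*q_{i-1} + q_{i-2} with p_{-2}=0, p_{-1}=1, q_{-2}=1, q_{-1}=0):
  i=0: a_0=21, p_0 = 21*1 + 0 = 21, q_0 = 21*0 + 1 = 1.
  i=1: a_1=6, p_1 = 6*21 + 1 = 127, q_1 = 6*1 + 0 = 6.
Check: 127^2 - 448*6^2 = 16129 - 16128 = 1, so (x, y) = (127, 6) solves the equation, and by the theorem it is the least positive solution.

(x, y) = (127, 6)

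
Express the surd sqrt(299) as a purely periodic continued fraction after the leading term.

[17; (3, 2, 3, 34)]

Write x_i = (sqrt(299) + m_i)/d_i with (m_0, d_0) = (0, 1). a_0 = floor(sqrt(299)) = 17, since 17^2 = 289 <= 299 < 324 = 18^2.
Iterate m_{i+1} = d_i*a_i - m_i, d_{i+1} = (299 - m_{i+1}^2)/d_i, a_{i+1} = floor((a_0 + m_{i+1})/d_{i+1}):
  m_1 = 1*17 - 0 = 17, d_1 = (299 - 17^2)/1 = 10/1 = 10, a_1 = floor((17 + 17)/10) = 3.
  m_2 = 10*3 - 17 = 13, d_2 = (299 - 13^2)/10 = 130/10 = 13, a_2 = floor((17 + 13)/13) = 2.
  m_3 = 13*2 - 13 = 13, d_3 = (299 - 13^2)/13 = 130/13 = 10, a_3 = floor((17 + 13)/10) = 3.
  m_4 = 10*3 - 13 = 17, d_4 = (299 - 17^2)/10 = 10/10 = 1, a_4 = floor((17 + 17)/1) = 34.
  m_5 = 1*34 - 17 = 17, d_5 = (299 - 17^2)/1 = 10/1 = 10: (m_5, d_5) = (m_1, d_1) = (17, 10), so from here the quotients repeat a_1, ..., a_4; the period length is 4.
Hence the expansion of sqrt(299) is a_0 = 17 followed by the repeating block 3, 2, 3, 34 (period 4).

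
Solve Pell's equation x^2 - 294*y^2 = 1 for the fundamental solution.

(x, y) = (4801, 280)

First expand sqrt(294) as a continued fraction. With x_i = (sqrt(294) + m_i)/d_i and (m_0, d_0) = (0, 1): a_0 = floor(sqrt(294)) = 17, since 17^2 = 289 <= 294 < 324 = 18^2.
Iterate m_{i+1} = d_i*a_i - m_i, d_{i+1} = (294 - m_{i+1}^2)/d_i, a_{i+1} = floor((a_0 + m_{i+1})/d_{i+1}):
  m_1 = 1*17 - 0 = 17, d_1 = (294 - 17^2)/1 = 5/1 = 5, a_1 = floor((17 + 17)/5) = 6.
  m_2 = 5*6 - 17 = 13, d_2 = (294 - 13^2)/5 = 125/5 = 25, a_2 = floor((17 + 13)/25) = 1.
  m_3 = 25*1 - 13 = 12, d_3 = (294 - 12^2)/25 = 150/25 = 6, a_3 = floor((17 + 12)/6) = 4.
  m_4 = 6*4 - 12 = 12, d_4 = (294 - 12^2)/6 = 150/6 = 25, a_4 = floor((17 + 12)/25) = 1.
  m_5 = 25*1 - 12 = 13, d_5 = (294 - 13^2)/25 = 125/25 = 5, a_5 = floor((17 + 13)/5) = 6.
  m_6 = 5*6 - 13 = 17, d_6 = (294 - 17^2)/5 = 5/5 = 1, a_6 = floor((17 + 17)/1) = 34.
  m_7 = 1*34 - 17 = 17, d_7 = (294 - 17^2)/1 = 5/1 = 5: (m_7, d_7) = (m_1, d_1) = (17, 5), so from here the quotients repeat a_1, ..., a_6; the period length is 6.
So sqrt(294) = [17; (6, 1, 4, 1, 6, 34)] with period length k = 6.
k is even, so the fundamental solution of x^2 - 294y^2 = 1 is (p_{k-1}, q_{k-1}) = (p_5, q_5); compute convergents through index 5.
Convergents (p_i = a_i*p_{i-1} + p_{i-2}, q_i = a_i*q_{i-1} + q_{i-2} with p_{-2}=0, p_{-1}=1, q_{-2}=1, q_{-1}=0):
  i=0: a_0=17, p_0 = 17*1 + 0 = 17, q_0 = 17*0 + 1 = 1.
  i=1: a_1=6, p_1 = 6*17 + 1 = 103, q_1 = 6*1 + 0 = 6.
  i=2: a_2=1, p_2 = 1*103 + 17 = 120, q_2 = 1*6 + 1 = 7.
  i=3: a_3=4, p_3 = 4*120 + 103 = 583, q_3 = 4*7 + 6 = 34.
  i=4: a_4=1, p_4 = 1*583 + 120 = 703, q_4 = 1*34 + 7 = 41.
  i=5: a_5=6, p_5 = 6*703 + 583 = 4801, q_5 = 6*41 + 34 = 280.
Check: 4801^2 - 294*280^2 = 23049601 - 23049600 = 1, so (x, y) = (4801, 280) solves the equation, and by the theorem it is the least positive solution.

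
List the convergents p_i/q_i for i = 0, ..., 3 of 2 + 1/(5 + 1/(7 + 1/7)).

Using the convergent recurrence p_i = a_i*p_{i-1} + p_{i-2}, q_i = a_i*q_{i-1} + q_{i-2} with p_{-2}=0, p_{-1}=1, q_{-2}=1, q_{-1}=0:
  i=0: a_0=2, p_0 = 2*1 + 0 = 2, q_0 = 2*0 + 1 = 1.
  i=1: a_1=5, p_1 = 5*2 + 1 = 11, q_1 = 5*1 + 0 = 5.
  i=2: a_2=7, p_2 = 7*11 + 2 = 79, q_2 = 7*5 + 1 = 36.
  i=3: a_3=7, p_3 = 7*79 + 11 = 564, q_3 = 7*36 + 5 = 257.

2/1, 11/5, 79/36, 564/257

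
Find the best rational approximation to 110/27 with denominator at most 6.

Expand x = 110/27 as a continued fraction with the Euclidean algorithm:
  110 = 4*27 + 2, so a_0 = 4.
  27 = 13*2 + 1, so a_1 = 13.
  2 = 2*1 + 0, so a_2 = 2.
so x = [4; 13, 2].
Convergents (p_i = a_i*p_{i-1} + p_{i-2}, q_i = a_i*q_{i-1} + q_{i-2} with p_{-2}=0, p_{-1}=1, q_{-2}=1, q_{-1}=0), until the denominator exceeds 6:
  i=0: a_0=4, p_0 = 4*1 + 0 = 4, q_0 = 4*0 + 1 = 1.
  i=1: a_1=13, p_1 = 13*4 + 1 = 53, q_1 = 13*1 + 0 = 13.
q_1 = 13 > 6, so the last convergent with denominator <= 6 is p_0/q_0 = 4/1.
The closest fraction with denominator <= 6 is either p_0/q_0 or the intermediate fraction (k*p_0 + p_{-1})/(k*q_0 + q_{-1}) with the largest k >= 1 whose denominator stays <= 6; these approach x as k grows, and every other convergent or intermediate fraction in range is farther away.
Largest k: floor((6 - q_{-1})/q_0) = floor((6 - 0)/1) = 6 (using the seeds p_{-1} = 1, q_{-1} = 0).
That gives (6*4 + 1)/(6*1 + 0) = 25/6.
Compare the errors: |x - 4/1| = |110*1 - 4*27|/(27*1) = 2/27, and |x - 25/6| = |110*6 - 25*27|/(27*6) = 15/162.
Cross-multiplying, 2*162 = 324 < 405 = 15*27, so 2/27 is smaller: the convergent 4/1 is closer to x than 25/6.

4/1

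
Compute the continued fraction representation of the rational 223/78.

Run the Euclidean algorithm on 223 and 78; the successive quotients are the partial quotients a_0, a_1, ... (each step inverts the fractional part left over by the previous one):
  223 = 2*78 + 67, so a_0 = 2.
  78 = 1*67 + 11, so a_1 = 1.
  67 = 6*11 + 1, so a_2 = 6.
  11 = 11*1 + 0, so a_3 = 11.
The remainder reaches 0 after 4 divisions, so the expansion has 4 partial quotients, read off in order.

[2; 1, 6, 11]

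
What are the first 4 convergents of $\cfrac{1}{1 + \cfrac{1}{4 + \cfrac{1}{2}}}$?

Using the convergent recurrence p_i = a_i*p_{i-1} + p_{i-2}, q_i = a_i*q_{i-1} + q_{i-2} with p_{-2}=0, p_{-1}=1, q_{-2}=1, q_{-1}=0:
  i=0: a_0=0, p_0 = 0*1 + 0 = 0, q_0 = 0*0 + 1 = 1.
  i=1: a_1=1, p_1 = 1*0 + 1 = 1, q_1 = 1*1 + 0 = 1.
  i=2: a_2=4, p_2 = 4*1 + 0 = 4, q_2 = 4*1 + 1 = 5.
  i=3: a_3=2, p_3 = 2*4 + 1 = 9, q_3 = 2*5 + 1 = 11.

0/1, 1/1, 4/5, 9/11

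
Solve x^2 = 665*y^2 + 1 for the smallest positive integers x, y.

First expand sqrt(665) as a continued fraction. With x_i = (sqrt(665) + m_i)/d_i and (m_0, d_0) = (0, 1): a_0 = floor(sqrt(665)) = 25, since 25^2 = 625 <= 665 < 676 = 26^2.
Iterate m_{i+1} = d_i*a_i - m_i, d_{i+1} = (665 - m_{i+1}^2)/d_i, a_{i+1} = floor((a_0 + m_{i+1})/d_{i+1}):
  m_1 = 1*25 - 0 = 25, d_1 = (665 - 25^2)/1 = 40/1 = 40, a_1 = floor((25 + 25)/40) = 1.
  m_2 = 40*1 - 25 = 15, d_2 = (665 - 15^2)/40 = 440/40 = 11, a_2 = floor((25 + 15)/11) = 3.
  m_3 = 11*3 - 15 = 18, d_3 = (665 - 18^2)/11 = 341/11 = 31, a_3 = floor((25 + 18)/31) = 1.
  m_4 = 31*1 - 18 = 13, d_4 = (665 - 13^2)/31 = 496/31 = 16, a_4 = floor((25 + 13)/16) = 2.
  m_5 = 16*2 - 13 = 19, d_5 = (665 - 19^2)/16 = 304/16 = 19, a_5 = floor((25 + 19)/19) = 2.
  m_6 = 19*2 - 19 = 19, d_6 = (665 - 19^2)/19 = 304/19 = 16, a_6 = floor((25 + 19)/16) = 2.
  m_7 = 16*2 - 19 = 13, d_7 = (665 - 13^2)/16 = 496/16 = 31, a_7 = floor((25 + 13)/31) = 1.
  m_8 = 31*1 - 13 = 18, d_8 = (665 - 18^2)/31 = 341/31 = 11, a_8 = floor((25 + 18)/11) = 3.
  m_9 = 11*3 - 18 = 15, d_9 = (665 - 15^2)/11 = 440/11 = 40, a_9 = floor((25 + 15)/40) = 1.
  m_10 = 40*1 - 15 = 25, d_10 = (665 - 25^2)/40 = 40/40 = 1, a_10 = floor((25 + 25)/1) = 50.
  m_11 = 1*50 - 25 = 25, d_11 = (665 - 25^2)/1 = 40/1 = 40: (m_11, d_11) = (m_1, d_1) = (25, 40), so from here the quotients repeat a_1, ..., a_10; the period length is 10.
So sqrt(665) = [25; (1, 3, 1, 2, 2, 2, 1, 3, 1, 50)] with period length k = 10.
k is even, so the fundamental solution of x^2 - 665y^2 = 1 is (p_{k-1}, q_{k-1}) = (p_9, q_9); compute convergents through index 9.
Convergents (p_i = a_i*p_{i-1} + p_{i-2}, q_i = a_i*q_{i-1} + q_{i-2} with p_{-2}=0, p_{-1}=1, q_{-2}=1, q_{-1}=0):
  i=0: a_0=25, p_0 = 25*1 + 0 = 25, q_0 = 25*0 + 1 = 1.
  i=1: a_1=1, p_1 = 1*25 + 1 = 26, q_1 = 1*1 + 0 = 1.
  i=2: a_2=3, p_2 = 3*26 + 25 = 103, q_2 = 3*1 + 1 = 4.
  i=3: a_3=1, p_3 = 1*103 + 26 = 129, q_3 = 1*4 + 1 = 5.
  i=4: a_4=2, p_4 = 2*129 + 103 = 361, q_4 = 2*5 + 4 = 14.
  i=5: a_5=2, p_5 = 2*361 + 129 = 851, q_5 = 2*14 + 5 = 33.
  i=6: a_6=2, p_6 = 2*851 + 361 = 2063, q_6 = 2*33 + 14 = 80.
  i=7: a_7=1, p_7 = 1*2063 + 851 = 2914, q_7 = 1*80 + 33 = 113.
  i=8: a_8=3, p_8 = 3*2914 + 2063 = 10805, q_8 = 3*113 + 80 = 419.
  i=9: a_9=1, p_9 = 1*10805 + 2914 = 13719, q_9 = 1*419 + 113 = 532.
Check: 13719^2 - 665*532^2 = 188210961 - 188210960 = 1, so (x, y) = (13719, 532) solves the equation, and by the theorem it is the least positive solution.

(x, y) = (13719, 532)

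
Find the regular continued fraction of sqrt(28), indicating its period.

Write x_i = (sqrt(28) + m_i)/d_i with (m_0, d_0) = (0, 1). a_0 = floor(sqrt(28)) = 5, since 5^2 = 25 <= 28 < 36 = 6^2.
Iterate m_{i+1} = d_i*a_i - m_i, d_{i+1} = (28 - m_{i+1}^2)/d_i, a_{i+1} = floor((a_0 + m_{i+1})/d_{i+1}):
  m_1 = 1*5 - 0 = 5, d_1 = (28 - 5^2)/1 = 3/1 = 3, a_1 = floor((5 + 5)/3) = 3.
  m_2 = 3*3 - 5 = 4, d_2 = (28 - 4^2)/3 = 12/3 = 4, a_2 = floor((5 + 4)/4) = 2.
  m_3 = 4*2 - 4 = 4, d_3 = (28 - 4^2)/4 = 12/4 = 3, a_3 = floor((5 + 4)/3) = 3.
  m_4 = 3*3 - 4 = 5, d_4 = (28 - 5^2)/3 = 3/3 = 1, a_4 = floor((5 + 5)/1) = 10.
  m_5 = 1*10 - 5 = 5, d_5 = (28 - 5^2)/1 = 3/1 = 3: (m_5, d_5) = (m_1, d_1) = (5, 3), so from here the quotients repeat a_1, ..., a_4; the period length is 4.
Hence the expansion of sqrt(28) is a_0 = 5 followed by the repeating block 3, 2, 3, 10 (period 4).

[5; (3, 2, 3, 10)]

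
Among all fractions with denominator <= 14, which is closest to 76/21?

Expand x = 76/21 as a continued fraction with the Euclidean algorithm:
  76 = 3*21 + 13, so a_0 = 3.
  21 = 1*13 + 8, so a_1 = 1.
  13 = 1*8 + 5, so a_2 = 1.
  8 = 1*5 + 3, so a_3 = 1.
  5 = 1*3 + 2, so a_4 = 1.
  3 = 1*2 + 1, so a_5 = 1.
  2 = 2*1 + 0, so a_6 = 2.
so x = [3; 1, 1, 1, 1, 1, 2].
Convergents (p_i = a_i*p_{i-1} + p_{i-2}, q_i = a_i*q_{i-1} + q_{i-2} with p_{-2}=0, p_{-1}=1, q_{-2}=1, q_{-1}=0), until the denominator exceeds 14:
  i=0: a_0=3, p_0 = 3*1 + 0 = 3, q_0 = 3*0 + 1 = 1.
  i=1: a_1=1, p_1 = 1*3 + 1 = 4, q_1 = 1*1 + 0 = 1.
  i=2: a_2=1, p_2 = 1*4 + 3 = 7, q_2 = 1*1 + 1 = 2.
  i=3: a_3=1, p_3 = 1*7 + 4 = 11, q_3 = 1*2 + 1 = 3.
  i=4: a_4=1, p_4 = 1*11 + 7 = 18, q_4 = 1*3 + 2 = 5.
  i=5: a_5=1, p_5 = 1*18 + 11 = 29, q_5 = 1*5 + 3 = 8.
  i=6: a_6=2, p_6 = 2*29 + 18 = 76, q_6 = 2*8 + 5 = 21.
q_6 = 21 > 14, so the last convergent with denominator <= 14 is p_5/q_5 = 29/8.
The closest fraction with denominator <= 14 is either p_5/q_5 or the intermediate fraction (k*p_5 + p_4)/(k*q_5 + q_4) with the largest k >= 1 whose denominator stays <= 14; these approach x as k grows, and every other convergent or intermediate fraction in range is farther away.
Largest k: floor((14 - q_4)/q_5) = floor((14 - 5)/8) = 1.
That gives (1*29 + 18)/(1*8 + 5) = 47/13.
Compare the errors: |x - 29/8| = |76*8 - 29*21|/(21*8) = 1/168, and |x - 47/13| = |76*13 - 47*21|/(21*13) = 1/273.
Cross-multiplying, 1*168 = 168 < 273 = 1*273, so 1/273 is smaller: the intermediate fraction 47/13 is closer to x than 29/8.

47/13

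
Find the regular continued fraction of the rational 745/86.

Run the Euclidean algorithm on 745 and 86; the successive quotients are the partial quotients a_0, a_1, ... (each step inverts the fractional part left over by the previous one):
  745 = 8*86 + 57, so a_0 = 8.
  86 = 1*57 + 29, so a_1 = 1.
  57 = 1*29 + 28, so a_2 = 1.
  29 = 1*28 + 1, so a_3 = 1.
  28 = 28*1 + 0, so a_4 = 28.
The remainder reaches 0 after 5 divisions, so the expansion has 5 partial quotients, read off in order.

[8; 1, 1, 1, 28]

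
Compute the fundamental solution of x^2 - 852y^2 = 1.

First expand sqrt(852) as a continued fraction. With x_i = (sqrt(852) + m_i)/d_i and (m_0, d_0) = (0, 1): a_0 = floor(sqrt(852)) = 29, since 29^2 = 841 <= 852 < 900 = 30^2.
Iterate m_{i+1} = d_i*a_i - m_i, d_{i+1} = (852 - m_{i+1}^2)/d_i, a_{i+1} = floor((a_0 + m_{i+1})/d_{i+1}):
  m_1 = 1*29 - 0 = 29, d_1 = (852 - 29^2)/1 = 11/1 = 11, a_1 = floor((29 + 29)/11) = 5.
  m_2 = 11*5 - 29 = 26, d_2 = (852 - 26^2)/11 = 176/11 = 16, a_2 = floor((29 + 26)/16) = 3.
  m_3 = 16*3 - 26 = 22, d_3 = (852 - 22^2)/16 = 368/16 = 23, a_3 = floor((29 + 22)/23) = 2.
  m_4 = 23*2 - 22 = 24, d_4 = (852 - 24^2)/23 = 276/23 = 12, a_4 = floor((29 + 24)/12) = 4.
  m_5 = 12*4 - 24 = 24, d_5 = (852 - 24^2)/12 = 276/12 = 23, a_5 = floor((29 + 24)/23) = 2.
  m_6 = 23*2 - 24 = 22, d_6 = (852 - 22^2)/23 = 368/23 = 16, a_6 = floor((29 + 22)/16) = 3.
  m_7 = 16*3 - 22 = 26, d_7 = (852 - 26^2)/16 = 176/16 = 11, a_7 = floor((29 + 26)/11) = 5.
  m_8 = 11*5 - 26 = 29, d_8 = (852 - 29^2)/11 = 11/11 = 1, a_8 = floor((29 + 29)/1) = 58.
  m_9 = 1*58 - 29 = 29, d_9 = (852 - 29^2)/1 = 11/1 = 11: (m_9, d_9) = (m_1, d_1) = (29, 11), so from here the quotients repeat a_1, ..., a_8; the period length is 8.
So sqrt(852) = [29; (5, 3, 2, 4, 2, 3, 5, 58)] with period length k = 8.
k is even, so the fundamental solution of x^2 - 852y^2 = 1 is (p_{k-1}, q_{k-1}) = (p_7, q_7); compute convergents through index 7.
Convergents (p_i = a_i*p_{i-1} + p_{i-2}, q_i = a_i*q_{i-1} + q_{i-2} with p_{-2}=0, p_{-1}=1, q_{-2}=1, q_{-1}=0):
  i=0: a_0=29, p_0 = 29*1 + 0 = 29, q_0 = 29*0 + 1 = 1.
  i=1: a_1=5, p_1 = 5*29 + 1 = 146, q_1 = 5*1 + 0 = 5.
  i=2: a_2=3, p_2 = 3*146 + 29 = 467, q_2 = 3*5 + 1 = 16.
  i=3: a_3=2, p_3 = 2*467 + 146 = 1080, q_3 = 2*16 + 5 = 37.
  i=4: a_4=4, p_4 = 4*1080 + 467 = 4787, q_4 = 4*37 + 16 = 164.
  i=5: a_5=2, p_5 = 2*4787 + 1080 = 10654, q_5 = 2*164 + 37 = 365.
  i=6: a_6=3, p_6 = 3*10654 + 4787 = 36749, q_6 = 3*365 + 164 = 1259.
  i=7: a_7=5, p_7 = 5*36749 + 10654 = 194399, q_7 = 5*1259 + 365 = 6660.
Check: 194399^2 - 852*6660^2 = 37790971201 - 37790971200 = 1, so (x, y) = (194399, 6660) solves the equation, and by the theorem it is the least positive solution.

(x, y) = (194399, 6660)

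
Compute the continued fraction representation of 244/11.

Run the Euclidean algorithm on 244 and 11; the successive quotients are the partial quotients a_0, a_1, ... (each step inverts the fractional part left over by the previous one):
  244 = 22*11 + 2, so a_0 = 22.
  11 = 5*2 + 1, so a_1 = 5.
  2 = 2*1 + 0, so a_2 = 2.
The remainder reaches 0 after 3 divisions, so the expansion has 3 partial quotients, read off in order.

[22; 5, 2]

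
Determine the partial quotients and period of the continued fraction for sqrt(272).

Write x_i = (sqrt(272) + m_i)/d_i with (m_0, d_0) = (0, 1). a_0 = floor(sqrt(272)) = 16, since 16^2 = 256 <= 272 < 289 = 17^2.
Iterate m_{i+1} = d_i*a_i - m_i, d_{i+1} = (272 - m_{i+1}^2)/d_i, a_{i+1} = floor((a_0 + m_{i+1})/d_{i+1}):
  m_1 = 1*16 - 0 = 16, d_1 = (272 - 16^2)/1 = 16/1 = 16, a_1 = floor((16 + 16)/16) = 2.
  m_2 = 16*2 - 16 = 16, d_2 = (272 - 16^2)/16 = 16/16 = 1, a_2 = floor((16 + 16)/1) = 32.
  m_3 = 1*32 - 16 = 16, d_3 = (272 - 16^2)/1 = 16/1 = 16: (m_3, d_3) = (m_1, d_1) = (16, 16), so from here the quotients repeat a_1, a_2; the period length is 2.
Hence the expansion of sqrt(272) is a_0 = 16 followed by the repeating block 2, 32 (period 2).

[16; (2, 32)]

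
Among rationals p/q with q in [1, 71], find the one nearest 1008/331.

67/22

Expand x = 1008/331 as a continued fraction with the Euclidean algorithm:
  1008 = 3*331 + 15, so a_0 = 3.
  331 = 22*15 + 1, so a_1 = 22.
  15 = 15*1 + 0, so a_2 = 15.
so x = [3; 22, 15].
Convergents (p_i = a_i*p_{i-1} + p_{i-2}, q_i = a_i*q_{i-1} + q_{i-2} with p_{-2}=0, p_{-1}=1, q_{-2}=1, q_{-1}=0), until the denominator exceeds 71:
  i=0: a_0=3, p_0 = 3*1 + 0 = 3, q_0 = 3*0 + 1 = 1.
  i=1: a_1=22, p_1 = 22*3 + 1 = 67, q_1 = 22*1 + 0 = 22.
  i=2: a_2=15, p_2 = 15*67 + 3 = 1008, q_2 = 15*22 + 1 = 331.
q_2 = 331 > 71, so the last convergent with denominator <= 71 is p_1/q_1 = 67/22.
The closest fraction with denominator <= 71 is either p_1/q_1 or the intermediate fraction (k*p_1 + p_0)/(k*q_1 + q_0) with the largest k >= 1 whose denominator stays <= 71; these approach x as k grows, and every other convergent or intermediate fraction in range is farther away.
Largest k: floor((71 - q_0)/q_1) = floor((71 - 1)/22) = 3.
That gives (3*67 + 3)/(3*22 + 1) = 204/67.
Compare the errors: |x - 67/22| = |1008*22 - 67*331|/(331*22) = 1/7282, and |x - 204/67| = |1008*67 - 204*331|/(331*67) = 12/22177.
Cross-multiplying, 1*22177 = 22177 < 87384 = 12*7282, so 1/7282 is smaller: the convergent 67/22 is closer to x than 204/67.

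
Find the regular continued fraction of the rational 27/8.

Run the Euclidean algorithm on 27 and 8; the successive quotients are the partial quotients a_0, a_1, ... (each step inverts the fractional part left over by the previous one):
  27 = 3*8 + 3, so a_0 = 3.
  8 = 2*3 + 2, so a_1 = 2.
  3 = 1*2 + 1, so a_2 = 1.
  2 = 2*1 + 0, so a_3 = 2.
The remainder reaches 0 after 4 divisions, so the expansion has 4 partial quotients, read off in order.

[3; 2, 1, 2]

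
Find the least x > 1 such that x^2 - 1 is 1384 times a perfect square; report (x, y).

(x, y) = (17299, 465)

First expand sqrt(1384) as a continued fraction. With x_i = (sqrt(1384) + m_i)/d_i and (m_0, d_0) = (0, 1): a_0 = floor(sqrt(1384)) = 37, since 37^2 = 1369 <= 1384 < 1444 = 38^2.
Iterate m_{i+1} = d_i*a_i - m_i, d_{i+1} = (1384 - m_{i+1}^2)/d_i, a_{i+1} = floor((a_0 + m_{i+1})/d_{i+1}):
  m_1 = 1*37 - 0 = 37, d_1 = (1384 - 37^2)/1 = 15/1 = 15, a_1 = floor((37 + 37)/15) = 4.
  m_2 = 15*4 - 37 = 23, d_2 = (1384 - 23^2)/15 = 855/15 = 57, a_2 = floor((37 + 23)/57) = 1.
  m_3 = 57*1 - 23 = 34, d_3 = (1384 - 34^2)/57 = 228/57 = 4, a_3 = floor((37 + 34)/4) = 17.
  m_4 = 4*17 - 34 = 34, d_4 = (1384 - 34^2)/4 = 228/4 = 57, a_4 = floor((37 + 34)/57) = 1.
  m_5 = 57*1 - 34 = 23, d_5 = (1384 - 23^2)/57 = 855/57 = 15, a_5 = floor((37 + 23)/15) = 4.
  m_6 = 15*4 - 23 = 37, d_6 = (1384 - 37^2)/15 = 15/15 = 1, a_6 = floor((37 + 37)/1) = 74.
  m_7 = 1*74 - 37 = 37, d_7 = (1384 - 37^2)/1 = 15/1 = 15: (m_7, d_7) = (m_1, d_1) = (37, 15), so from here the quotients repeat a_1, ..., a_6; the period length is 6.
So sqrt(1384) = [37; (4, 1, 17, 1, 4, 74)] with period length k = 6.
k is even, so the fundamental solution of x^2 - 1384y^2 = 1 is (p_{k-1}, q_{k-1}) = (p_5, q_5); compute convergents through index 5.
Convergents (p_i = a_i*p_{i-1} + p_{i-2}, q_i = a_i*q_{i-1} + q_{i-2} with p_{-2}=0, p_{-1}=1, q_{-2}=1, q_{-1}=0):
  i=0: a_0=37, p_0 = 37*1 + 0 = 37, q_0 = 37*0 + 1 = 1.
  i=1: a_1=4, p_1 = 4*37 + 1 = 149, q_1 = 4*1 + 0 = 4.
  i=2: a_2=1, p_2 = 1*149 + 37 = 186, q_2 = 1*4 + 1 = 5.
  i=3: a_3=17, p_3 = 17*186 + 149 = 3311, q_3 = 17*5 + 4 = 89.
  i=4: a_4=1, p_4 = 1*3311 + 186 = 3497, q_4 = 1*89 + 5 = 94.
  i=5: a_5=4, p_5 = 4*3497 + 3311 = 17299, q_5 = 4*94 + 89 = 465.
Check: 17299^2 - 1384*465^2 = 299255401 - 299255400 = 1, so (x, y) = (17299, 465) solves the equation, and by the theorem it is the least positive solution.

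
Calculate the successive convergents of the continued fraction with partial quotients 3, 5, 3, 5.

Using the convergent recurrence p_i = a_i*p_{i-1} + p_{i-2}, q_i = a_i*q_{i-1} + q_{i-2} with p_{-2}=0, p_{-1}=1, q_{-2}=1, q_{-1}=0:
  i=0: a_0=3, p_0 = 3*1 + 0 = 3, q_0 = 3*0 + 1 = 1.
  i=1: a_1=5, p_1 = 5*3 + 1 = 16, q_1 = 5*1 + 0 = 5.
  i=2: a_2=3, p_2 = 3*16 + 3 = 51, q_2 = 3*5 + 1 = 16.
  i=3: a_3=5, p_3 = 5*51 + 16 = 271, q_3 = 5*16 + 5 = 85.

3/1, 16/5, 51/16, 271/85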